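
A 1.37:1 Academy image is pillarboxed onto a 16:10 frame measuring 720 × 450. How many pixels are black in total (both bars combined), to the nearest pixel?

46575 pixels

1.37:1 Academy is narrower than 16:10, so it spans the full height.
Content width = 450 × 1.370 ≈ 616.5000 px.
Black = 720 − 616.5000 = 103.5000 px.
Across the 450-px span: 103.5000 × 450 ≈ 46575 px.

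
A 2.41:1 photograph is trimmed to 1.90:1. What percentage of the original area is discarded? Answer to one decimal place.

1.90:1 is narrower than 2.41:1, so the crop keeps the full height and trims the width.
(1.900)/(2.410) ≈ 0.788 of the area survives, leaving 21.16% discarded.

21.2%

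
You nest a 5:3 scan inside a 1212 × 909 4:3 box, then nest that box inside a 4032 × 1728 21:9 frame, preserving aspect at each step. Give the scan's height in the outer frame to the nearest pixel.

1382 px

5:3 in 1212×909: fills the width, so the scan is 1212.00 × 727.20.
The 4:3 canvas is height-limited in 4032×1728, giving 2304.00 × 1728.00; scale factor 1.9010.
So the scan's height is 727.20 × 1.9010 ≈ 1382.40.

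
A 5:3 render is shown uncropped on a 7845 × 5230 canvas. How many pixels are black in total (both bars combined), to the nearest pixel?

5:3 (1.667) > 3×2 (1.500), so the render fills the width.
Content height = 7845 × 3/5 ≈ 4707.0000 px.
Black = 5230 − 4707.0000 = 523.0000 px.
Bar area = 523.0000 × 7845 ≈ 4102935 px.

4102935 pixels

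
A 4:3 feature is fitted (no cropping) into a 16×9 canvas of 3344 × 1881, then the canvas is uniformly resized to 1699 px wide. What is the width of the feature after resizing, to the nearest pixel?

At 3344×1881 the feature is height-limited, so width = 1881 × 4/3 ≈ 2508.00 px.
Resizing to 1699 px wide multiplies everything by 0.5081: 2508.00 → 1274.25 px.

1274 px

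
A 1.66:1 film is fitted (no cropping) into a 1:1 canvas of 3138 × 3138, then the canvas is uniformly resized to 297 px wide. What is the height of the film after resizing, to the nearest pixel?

In the 3138×3138 frame the film fills the width: height = 3138 / 1.660 ≈ 1890.36 px.
The frame scales by 297/3138 = 0.0946; 1890.36 × 0.0946 ≈ 178.92 px.

179 px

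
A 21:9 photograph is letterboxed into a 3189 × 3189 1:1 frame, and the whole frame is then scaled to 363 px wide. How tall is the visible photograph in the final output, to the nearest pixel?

156 px

At 3189×3189 the photograph is width-limited, so height = 3189 × 9/21 ≈ 1366.71 px.
Scaling 3189 → 363 is ×0.1138, so the height becomes 1366.71 × 0.1138 ≈ 155.57 px.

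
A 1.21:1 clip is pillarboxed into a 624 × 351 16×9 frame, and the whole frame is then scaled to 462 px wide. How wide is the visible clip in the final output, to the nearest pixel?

314 px

At 624×351 the clip is height-limited, so width = 351 × 1.210 ≈ 424.71 px.
The frame scales by 462/624 = 0.7404; 424.71 × 0.7404 ≈ 314.45 px.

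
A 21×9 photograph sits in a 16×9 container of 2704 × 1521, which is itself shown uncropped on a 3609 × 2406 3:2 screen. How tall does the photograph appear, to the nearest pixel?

First fit — 21×9 into 2704×1521 spans the width: 2704.00 × 1158.86.
16×9 in 3609×2406: fills the width, so the intermediate becomes 3609.00 × 2030.06 — a scale of ×1.3347.
So the photograph's height is 1158.86 × 1.3347 ≈ 1546.71.

1547 px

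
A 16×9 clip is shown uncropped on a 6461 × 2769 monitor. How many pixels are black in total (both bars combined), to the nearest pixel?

16×9 (1.778) < 21:9 (2.333), so the clip fills the height.
Content width = 2769 × 16/9 ≈ 4922.6667 px.
6461 − 4922.6667 = 1538.3333 px of bars.
That's 1538.3333 × 2769 ≈ 4259645 black pixels.

4259645 pixels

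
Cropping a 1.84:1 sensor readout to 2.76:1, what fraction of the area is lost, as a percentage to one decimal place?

The width stays; only height is cut (since 2.76:1 is wider than 1.84:1).
Area ratio = (1.840)/(2.760) = 66.67%; the remaining 33.33% is cropped out.

33.3%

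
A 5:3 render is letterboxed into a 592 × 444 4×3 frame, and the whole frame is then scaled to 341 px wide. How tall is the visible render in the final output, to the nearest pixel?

In the 592×444 frame the render fills the width: height = 592 × 3/5 ≈ 355.20 px.
Resizing to 341 px wide multiplies everything by 0.5760: 355.20 → 204.60 px.

205 px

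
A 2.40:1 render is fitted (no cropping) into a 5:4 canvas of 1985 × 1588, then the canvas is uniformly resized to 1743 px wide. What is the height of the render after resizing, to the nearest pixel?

In the 1985×1588 frame the render fills the width: height = 1985 / 2.400 ≈ 827.08 px.
Resizing to 1743 px wide multiplies everything by 0.8781: 827.08 → 726.25 px.

726 px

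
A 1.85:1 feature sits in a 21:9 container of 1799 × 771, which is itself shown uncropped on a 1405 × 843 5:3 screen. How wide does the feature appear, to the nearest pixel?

Inside the 1799×771 canvas the feature is height-limited at 1426.35 × 771.00.
The 21:9 canvas is width-limited in 1405×843, giving 1405.00 × 602.14; scale factor 0.7810.
So the feature's width is 1426.35 × 0.7810 ≈ 1113.96.

1114 px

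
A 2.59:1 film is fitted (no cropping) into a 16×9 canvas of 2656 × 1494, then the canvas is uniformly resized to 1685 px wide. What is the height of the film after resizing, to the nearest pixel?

651 px

At 2656×1494 the film is width-limited, so height = 2656 / 2.590 ≈ 1025.48 px.
Scaling 2656 → 1685 is ×0.6344, so the height becomes 1025.48 × 0.6344 ≈ 650.58 px.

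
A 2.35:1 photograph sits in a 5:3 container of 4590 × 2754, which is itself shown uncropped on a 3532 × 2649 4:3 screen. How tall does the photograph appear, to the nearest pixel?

First fit — 2.35:1 into 4590×2754 spans the width: 4590.00 × 1953.19.
Second fit — the 5:3 canvas into 3532×2649 spans the width: 3532.00 × 2119.20 (×0.7695 from 4590×2754).
The photograph scales with it: height 1953.19 × 0.7695 ≈ 1502.98.

1503 px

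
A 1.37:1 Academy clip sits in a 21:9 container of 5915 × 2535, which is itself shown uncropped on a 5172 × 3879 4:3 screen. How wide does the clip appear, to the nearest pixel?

3037 px

First fit — 1.37:1 Academy into 5915×2535 spans the height: 3472.95 × 2535.00.
The 21:9 canvas is width-limited in 5172×3879, giving 5172.00 × 2216.57; scale factor 0.8744.
Applying the same ×0.8744: 3472.95 → 3036.70.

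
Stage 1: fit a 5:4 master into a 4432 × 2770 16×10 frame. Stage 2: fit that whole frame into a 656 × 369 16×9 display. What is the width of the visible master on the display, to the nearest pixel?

461 px

First fit — 5:4 into 4432×2770 spans the height: 3462.50 × 2770.00.
16×10 in 656×369: fills the height, so the intermediate becomes 590.40 × 369.00 — a scale of ×0.1332.
So the master's width is 3462.50 × 0.1332 ≈ 461.25.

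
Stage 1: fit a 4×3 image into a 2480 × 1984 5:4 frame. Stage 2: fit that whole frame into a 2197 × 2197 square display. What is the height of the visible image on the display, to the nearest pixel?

1648 px

4×3 in 2480×1984: fills the width, so the image is 2480.00 × 1860.00.
5:4 in 2197×2197: fills the width, so the intermediate becomes 2197.00 × 1757.60 — a scale of ×0.8859.
So the image's height is 1860.00 × 0.8859 ≈ 1647.75.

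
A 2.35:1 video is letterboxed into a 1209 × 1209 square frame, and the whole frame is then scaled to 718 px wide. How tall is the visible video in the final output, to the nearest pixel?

306 px

At 1209×1209 the video is width-limited, so height = 1209 / 2.350 ≈ 514.47 px.
Scaling 1209 → 718 is ×0.5939, so the height becomes 514.47 × 0.5939 ≈ 305.53 px.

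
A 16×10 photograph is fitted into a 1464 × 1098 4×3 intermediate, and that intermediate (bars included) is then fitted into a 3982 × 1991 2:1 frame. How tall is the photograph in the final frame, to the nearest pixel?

1659 px

First fit — 16×10 into 1464×1098 spans the width: 1464.00 × 915.00.
4×3 in 3982×1991: fills the height, so the intermediate becomes 2654.67 × 1991.00 — a scale of ×1.8133.
Applying the same ×1.8133: 915.00 → 1659.17.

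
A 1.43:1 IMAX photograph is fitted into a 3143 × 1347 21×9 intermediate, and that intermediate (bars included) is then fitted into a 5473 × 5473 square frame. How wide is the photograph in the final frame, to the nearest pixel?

First fit — 1.43:1 IMAX into 3143×1347 spans the height: 1926.21 × 1347.00.
Second fit — the 21×9 canvas into 5473×5473 spans the width: 5473.00 × 2345.57 (×1.7413 from 3143×1347).
So the photograph's width is 1926.21 × 1.7413 ≈ 3354.17.

3354 px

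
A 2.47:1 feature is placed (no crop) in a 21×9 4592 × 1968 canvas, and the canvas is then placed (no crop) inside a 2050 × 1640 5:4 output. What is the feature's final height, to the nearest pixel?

830 px

Inside the 4592×1968 canvas the feature is width-limited at 4592.00 × 1859.11.
21×9 in 2050×1640: fills the width, so the intermediate becomes 2050.00 × 878.57 — a scale of ×0.4464.
The feature scales with it: height 1859.11 × 0.4464 ≈ 829.96.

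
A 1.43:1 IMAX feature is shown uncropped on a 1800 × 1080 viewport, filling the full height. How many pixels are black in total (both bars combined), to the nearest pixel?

276048 pixels

The feature is 1080 × 1.430 ≈ 1544.4000 px wide.
1800 − 1544.4000 = 255.6000 px of bars.
Across the 1080-px span: 255.6000 × 1080 ≈ 276048 px.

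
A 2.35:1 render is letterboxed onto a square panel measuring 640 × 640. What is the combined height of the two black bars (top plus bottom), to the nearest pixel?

368 px

2.35:1 is wider than square, so it spans the full width.
That makes the image 272.34 px tall (640 / 2.350).
Black = 640 − 272.34 = 367.66 px.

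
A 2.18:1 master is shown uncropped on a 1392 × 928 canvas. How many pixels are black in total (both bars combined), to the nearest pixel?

402939 pixels

2.18:1 is wider than 3:2, so it spans the full width.
The master is 1392 / 2.180 ≈ 638.5321 px tall.
928 − 638.5321 = 289.4679 px of bars.
Across the 1392-px span: 289.4679 × 1392 ≈ 402939 px.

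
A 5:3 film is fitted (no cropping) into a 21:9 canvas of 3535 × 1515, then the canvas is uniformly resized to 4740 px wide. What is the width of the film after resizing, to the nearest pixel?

Fitted into 3535×1515, the film spans the height; its width is 1515 × 5/3 ≈ 2525.00 px.
Resizing to 4740 px wide multiplies everything by 1.3409: 2525.00 → 3385.71 px.

3386 px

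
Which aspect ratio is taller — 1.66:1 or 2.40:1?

1.66:1

1.66 and 2.4; 2.4 > 1.66. The smaller width-to-height ratio is the taller frame.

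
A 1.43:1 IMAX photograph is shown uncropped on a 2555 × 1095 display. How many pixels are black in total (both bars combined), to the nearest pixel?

1083119 pixels

1.43:1 IMAX is narrower than 21×9, so it spans the full height.
That makes the image 1565.8500 px wide (1095 × 1.430).
Black = 2555 − 1565.8500 = 989.1500 px.
That's 989.1500 × 1095 ≈ 1083119 black pixels.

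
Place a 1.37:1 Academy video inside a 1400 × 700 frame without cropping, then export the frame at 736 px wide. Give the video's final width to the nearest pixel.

504 px

At 1400×700 the video is height-limited, so width = 700 × 1.370 ≈ 959.00 px.
Scaling 1400 → 736 is ×0.5257, so the width becomes 959.00 × 0.5257 ≈ 504.16 px.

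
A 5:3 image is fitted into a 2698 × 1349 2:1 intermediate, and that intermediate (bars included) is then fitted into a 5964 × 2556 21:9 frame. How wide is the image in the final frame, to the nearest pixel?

4260 px

First fit — 5:3 into 2698×1349 spans the height: 2248.33 × 1349.00.
The 2:1 canvas is height-limited in 5964×2556, giving 5112.00 × 2556.00; scale factor 1.8947.
So the image's width is 2248.33 × 1.8947 ≈ 4260.00.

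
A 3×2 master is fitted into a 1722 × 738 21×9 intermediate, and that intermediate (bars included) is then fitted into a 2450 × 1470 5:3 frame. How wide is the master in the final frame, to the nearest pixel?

First fit — 3×2 into 1722×738 spans the height: 1107.00 × 738.00.
The 21×9 canvas is width-limited in 2450×1470, giving 2450.00 × 1050.00; scale factor 1.4228.
Applying the same ×1.4228: 1107.00 → 1575.00.

1575 px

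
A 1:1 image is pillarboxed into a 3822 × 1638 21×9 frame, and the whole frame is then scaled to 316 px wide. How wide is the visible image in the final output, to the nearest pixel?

135 px

At 3822×1638 the image is height-limited, so width = 1638 × 1/1 ≈ 1638.00 px.
Scaling 3822 → 316 is ×0.0827, so the width becomes 1638.00 × 0.0827 ≈ 135.43 px.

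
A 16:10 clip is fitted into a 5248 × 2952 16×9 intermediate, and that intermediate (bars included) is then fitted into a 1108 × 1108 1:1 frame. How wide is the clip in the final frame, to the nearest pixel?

997 px

First fit — 16:10 into 5248×2952 spans the height: 4723.20 × 2952.00.
16×9 in 1108×1108: fills the width, so the intermediate becomes 1108.00 × 623.25 — a scale of ×0.2111.
So the clip's width is 4723.20 × 0.2111 ≈ 997.20.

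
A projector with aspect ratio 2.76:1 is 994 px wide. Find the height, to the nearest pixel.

360 px

Height = 994 / 2.760 = 360.14.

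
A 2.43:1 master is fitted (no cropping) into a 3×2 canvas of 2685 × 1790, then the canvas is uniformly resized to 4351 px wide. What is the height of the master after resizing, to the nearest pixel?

1791 px

At 2685×1790 the master is width-limited, so height = 2685 / 2.430 ≈ 1104.94 px.
Resizing to 4351 px wide multiplies everything by 1.6205: 1104.94 → 1790.53 px.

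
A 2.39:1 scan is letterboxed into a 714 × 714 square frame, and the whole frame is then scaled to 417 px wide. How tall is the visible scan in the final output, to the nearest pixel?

174 px

Fitted into 714×714, the scan spans the width; its height is 714 / 2.390 ≈ 298.74 px.
The frame scales by 417/714 = 0.5840; 298.74 × 0.5840 ≈ 174.48 px.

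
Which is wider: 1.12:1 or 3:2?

3:2

1.12 and 3:2 = 1.5; 1.5 > 1.12.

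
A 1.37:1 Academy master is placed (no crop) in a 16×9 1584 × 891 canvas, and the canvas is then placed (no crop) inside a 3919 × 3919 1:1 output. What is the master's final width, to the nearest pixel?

3020 px

Inside the 1584×891 canvas the master is height-limited at 1220.67 × 891.00.
Second fit — the 16×9 canvas into 3919×3919 spans the width: 3919.00 × 2204.44 (×2.4741 from 1584×891).
So the master's width is 1220.67 × 2.4741 ≈ 3020.08.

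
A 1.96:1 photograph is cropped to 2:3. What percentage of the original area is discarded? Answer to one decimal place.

66.0%

The height stays; only width is cut (since 2:3 is narrower than 1.96:1).
Area ratio = (0.667)/(1.960) = 34.01%; the remaining 65.99% is cropped out.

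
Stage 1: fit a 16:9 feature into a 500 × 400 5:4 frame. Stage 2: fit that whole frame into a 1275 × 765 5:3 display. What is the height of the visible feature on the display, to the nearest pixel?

538 px

Inside the 500×400 canvas the feature is width-limited at 500.00 × 281.25.
Second fit — the 5:4 canvas into 1275×765 spans the height: 956.25 × 765.00 (×1.9125 from 500×400).
So the feature's height is 281.25 × 1.9125 ≈ 537.89.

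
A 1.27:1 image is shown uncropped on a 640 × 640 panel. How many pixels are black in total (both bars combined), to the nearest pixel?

87080 pixels

1.27:1 (1.270) > 1:1 (1.000), so the image fills the width.
The image is 640 / 1.270 ≈ 503.9370 px tall.
Leftover height: 640 − 503.9370 = 136.0630 px.
Across the 640-px span: 136.0630 × 640 ≈ 87080 px.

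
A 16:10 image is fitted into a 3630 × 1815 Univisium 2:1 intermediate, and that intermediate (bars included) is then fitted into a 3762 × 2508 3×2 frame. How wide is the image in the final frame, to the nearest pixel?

3010 px

Inside the 3630×1815 canvas the image is height-limited at 2904.00 × 1815.00.
Univisium 2:1 in 3762×2508: fills the width, so the intermediate becomes 3762.00 × 1881.00 — a scale of ×1.0364.
Applying the same ×1.0364: 2904.00 → 3009.60.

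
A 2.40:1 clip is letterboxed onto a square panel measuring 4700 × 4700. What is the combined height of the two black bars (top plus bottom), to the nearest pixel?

2.40:1 is wider than square, so it spans the full width.
That makes the image 1958.33 px tall (4700 / 2.400).
4700 − 1958.33 = 2741.67 px of bars.

2742 px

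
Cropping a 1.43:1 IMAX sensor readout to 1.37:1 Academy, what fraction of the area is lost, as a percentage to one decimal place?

The height stays; only width is cut (since 1.37:1 Academy is narrower than 1.43:1 IMAX).
(1.370)/(1.430) ≈ 0.958 of the area survives, leaving 4.20% discarded.

4.2%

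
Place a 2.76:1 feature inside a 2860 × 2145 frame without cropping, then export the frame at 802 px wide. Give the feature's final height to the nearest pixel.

Fitted into 2860×2145, the feature spans the width; its height is 2860 / 2.760 ≈ 1036.23 px.
The frame scales by 802/2860 = 0.2804; 1036.23 × 0.2804 ≈ 290.58 px.

291 px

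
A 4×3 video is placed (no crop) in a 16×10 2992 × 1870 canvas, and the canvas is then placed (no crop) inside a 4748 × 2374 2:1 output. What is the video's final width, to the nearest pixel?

3165 px

4×3 in 2992×1870: fills the height, so the video is 2493.33 × 1870.00.
The 16×10 canvas is height-limited in 4748×2374, giving 3798.40 × 2374.00; scale factor 1.2695.
So the video's width is 2493.33 × 1.2695 ≈ 3165.33.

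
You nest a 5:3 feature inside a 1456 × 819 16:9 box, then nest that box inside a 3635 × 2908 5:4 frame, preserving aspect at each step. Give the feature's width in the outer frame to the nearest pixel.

3408 px

First fit — 5:3 into 1456×819 spans the height: 1365.00 × 819.00.
16:9 in 3635×2908: fills the width, so the intermediate becomes 3635.00 × 2044.69 — a scale of ×2.4966.
Applying the same ×2.4966: 1365.00 → 3407.81.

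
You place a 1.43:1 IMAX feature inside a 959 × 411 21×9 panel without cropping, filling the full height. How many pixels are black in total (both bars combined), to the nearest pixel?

Content width = 411 × 1.430 ≈ 587.7300 px.
959 − 587.7300 = 371.2700 px of bars.
That's 371.2700 × 411 ≈ 152592 black pixels.

152592 pixels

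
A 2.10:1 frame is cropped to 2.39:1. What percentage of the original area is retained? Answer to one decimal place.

The width stays; only height is cut (since 2.39:1 is wider than 2.10:1).
(2.100)/(2.390) ≈ 0.879 of the area survives.

87.9%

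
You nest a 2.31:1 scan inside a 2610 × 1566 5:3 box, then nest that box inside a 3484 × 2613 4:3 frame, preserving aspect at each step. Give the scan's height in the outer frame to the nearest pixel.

1508 px

2.31:1 in 2610×1566: fills the width, so the scan is 2610.00 × 1129.87.
Second fit — the 5:3 canvas into 3484×2613 spans the width: 3484.00 × 2090.40 (×1.3349 from 2610×1566).
The scan scales with it: height 1129.87 × 1.3349 ≈ 1508.23.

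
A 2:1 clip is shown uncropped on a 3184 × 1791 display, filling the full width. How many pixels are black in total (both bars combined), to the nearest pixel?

The clip is 3184 × 1/2 ≈ 1592.0000 px tall.
Leftover height: 1791 − 1592.0000 = 199.0000 px.
That's 199.0000 × 3184 ≈ 633616 black pixels.

633616 pixels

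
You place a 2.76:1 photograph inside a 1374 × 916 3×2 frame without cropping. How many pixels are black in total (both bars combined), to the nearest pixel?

574571 pixels

Since 2.760 > 1.500, the photograph is width-limited.
Content height = 1374 / 2.760 ≈ 497.8261 px.
Leftover height: 916 − 497.8261 = 418.1739 px.
Across the 1374-px span: 418.1739 × 1374 ≈ 574571 px.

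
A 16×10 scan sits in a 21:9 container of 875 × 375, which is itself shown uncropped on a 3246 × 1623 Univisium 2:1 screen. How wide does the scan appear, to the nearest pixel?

2226 px

First fit — 16×10 into 875×375 spans the height: 600.00 × 375.00.
The 21:9 canvas is width-limited in 3246×1623, giving 3246.00 × 1391.14; scale factor 3.7097.
So the scan's width is 600.00 × 3.7097 ≈ 2225.83.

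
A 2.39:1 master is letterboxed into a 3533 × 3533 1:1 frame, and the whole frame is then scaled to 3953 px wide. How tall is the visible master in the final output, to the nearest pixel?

1654 px

At 3533×3533 the master is width-limited, so height = 3533 / 2.390 ≈ 1478.24 px.
Resizing to 3953 px wide multiplies everything by 1.1189: 1478.24 → 1653.97 px.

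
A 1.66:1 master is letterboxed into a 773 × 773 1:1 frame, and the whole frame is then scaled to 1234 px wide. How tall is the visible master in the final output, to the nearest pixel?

743 px

At 773×773 the master is width-limited, so height = 773 / 1.660 ≈ 465.66 px.
Scaling 773 → 1234 is ×1.5964, so the height becomes 465.66 × 1.5964 ≈ 743.37 px.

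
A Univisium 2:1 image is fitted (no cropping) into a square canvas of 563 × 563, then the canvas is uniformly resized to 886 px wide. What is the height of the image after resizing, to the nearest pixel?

443 px

In the 563×563 frame the image fills the width: height = 563 × 1/2 ≈ 281.50 px.
Resizing to 886 px wide multiplies everything by 1.5737: 281.50 → 443.00 px.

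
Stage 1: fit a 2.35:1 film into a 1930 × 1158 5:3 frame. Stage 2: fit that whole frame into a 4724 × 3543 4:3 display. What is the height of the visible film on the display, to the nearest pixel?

First fit — 2.35:1 into 1930×1158 spans the width: 1930.00 × 821.28.
The 5:3 canvas is width-limited in 4724×3543, giving 4724.00 × 2834.40; scale factor 2.4477.
So the film's height is 821.28 × 2.4477 ≈ 2010.21.

2010 px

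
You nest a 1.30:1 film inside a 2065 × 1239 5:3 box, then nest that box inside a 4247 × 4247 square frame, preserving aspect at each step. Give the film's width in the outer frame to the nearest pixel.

3313 px

1.30:1 in 2065×1239: fills the height, so the film is 1610.70 × 1239.00.
5:3 in 4247×4247: fills the width, so the intermediate becomes 4247.00 × 2548.20 — a scale of ×2.0567.
Applying the same ×2.0567: 1610.70 → 3312.66.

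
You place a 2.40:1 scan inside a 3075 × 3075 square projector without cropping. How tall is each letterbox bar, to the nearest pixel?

Since 2.400 > 1.000, the scan is width-limited.
Content height = 3075 / 2.400 ≈ 1281.25 px.
3075 − 1281.25 = 1793.75 px of bars (896.88 each).

897 px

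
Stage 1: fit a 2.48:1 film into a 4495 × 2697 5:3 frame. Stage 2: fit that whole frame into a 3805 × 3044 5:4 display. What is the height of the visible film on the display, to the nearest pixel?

Inside the 4495×2697 canvas the film is width-limited at 4495.00 × 1812.50.
5:3 in 3805×3044: fills the width, so the intermediate becomes 3805.00 × 2283.00 — a scale of ×0.8465.
The film scales with it: height 1812.50 × 0.8465 ≈ 1534.27.

1534 px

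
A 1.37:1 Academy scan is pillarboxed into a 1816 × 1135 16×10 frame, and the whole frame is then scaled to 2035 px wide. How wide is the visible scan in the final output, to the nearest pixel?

1742 px

At 1816×1135 the scan is height-limited, so width = 1135 × 1.370 ≈ 1554.95 px.
The frame scales by 2035/1816 = 1.1206; 1554.95 × 1.1206 ≈ 1742.47 px.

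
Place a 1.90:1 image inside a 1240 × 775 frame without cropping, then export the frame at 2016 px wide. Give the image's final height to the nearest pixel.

1061 px

Fitted into 1240×775, the image spans the width; its height is 1240 / 1.900 ≈ 652.63 px.
Resizing to 2016 px wide multiplies everything by 1.6258: 652.63 → 1061.05 px.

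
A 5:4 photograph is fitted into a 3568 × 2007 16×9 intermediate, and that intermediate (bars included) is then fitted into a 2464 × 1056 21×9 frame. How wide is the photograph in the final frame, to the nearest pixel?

Inside the 3568×2007 canvas the photograph is height-limited at 2508.75 × 2007.00.
16×9 in 2464×1056: fills the height, so the intermediate becomes 1877.33 × 1056.00 — a scale of ×0.5262.
So the photograph's width is 2508.75 × 0.5262 ≈ 1320.00.

1320 px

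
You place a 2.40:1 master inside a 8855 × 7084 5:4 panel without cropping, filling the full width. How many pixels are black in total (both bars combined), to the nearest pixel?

The master is 8855 / 2.400 ≈ 3689.5833 px tall.
Black = 7084 − 3689.5833 = 3394.4167 px.
Bar area = 3394.4167 × 8855 ≈ 30057560 px.

30057560 pixels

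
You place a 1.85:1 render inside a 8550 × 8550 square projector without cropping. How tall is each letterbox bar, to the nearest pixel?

1964 px

Since 1.850 > 1.000, the render is width-limited.
The render is 8550 / 1.850 ≈ 4621.62 px tall.
Leftover height: 8550 − 4621.62 = 3928.38 px → 1964.19 each side.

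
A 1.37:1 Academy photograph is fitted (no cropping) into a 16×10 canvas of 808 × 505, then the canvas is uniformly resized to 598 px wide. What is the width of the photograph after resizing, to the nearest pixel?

512 px

Fitted into 808×505, the photograph spans the height; its width is 505 × 1.370 ≈ 691.85 px.
Resizing to 598 px wide multiplies everything by 0.7401: 691.85 → 512.04 px.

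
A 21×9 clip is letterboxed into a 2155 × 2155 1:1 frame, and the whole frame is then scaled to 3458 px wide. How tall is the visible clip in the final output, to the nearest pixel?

1482 px

In the 2155×2155 frame the clip fills the width: height = 2155 × 9/21 ≈ 923.57 px.
Resizing to 3458 px wide multiplies everything by 1.6046: 923.57 → 1482.00 px.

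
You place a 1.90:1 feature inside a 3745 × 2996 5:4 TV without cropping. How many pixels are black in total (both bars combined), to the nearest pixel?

3838428 pixels

1.90:1 is wider than 5:4, so it spans the full width.
Content height = 3745 / 1.900 ≈ 1971.0526 px.
Black = 2996 − 1971.0526 = 1024.9474 px.
Across the 3745-px span: 1024.9474 × 3745 ≈ 3838428 px.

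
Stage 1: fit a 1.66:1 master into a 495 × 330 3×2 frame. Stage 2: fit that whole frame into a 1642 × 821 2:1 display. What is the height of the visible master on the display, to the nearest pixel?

742 px

1.66:1 in 495×330: fills the width, so the master is 495.00 × 298.19.
3×2 in 1642×821: fills the height, so the intermediate becomes 1231.50 × 821.00 — a scale of ×2.4879.
The master scales with it: height 298.19 × 2.4879 ≈ 741.87.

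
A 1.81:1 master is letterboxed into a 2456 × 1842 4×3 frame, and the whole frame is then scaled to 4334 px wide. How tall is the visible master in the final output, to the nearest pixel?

2394 px

Fitted into 2456×1842, the master spans the width; its height is 2456 / 1.810 ≈ 1356.91 px.
The frame scales by 4334/2456 = 1.7647; 1356.91 × 1.7647 ≈ 2394.48 px.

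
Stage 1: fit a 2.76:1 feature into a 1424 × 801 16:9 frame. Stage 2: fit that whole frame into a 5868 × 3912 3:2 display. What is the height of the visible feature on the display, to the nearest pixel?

2126 px

First fit — 2.76:1 into 1424×801 spans the width: 1424.00 × 515.94.
16:9 in 5868×3912: fills the width, so the intermediate becomes 5868.00 × 3300.75 — a scale of ×4.1208.
Applying the same ×4.1208: 515.94 → 2126.09.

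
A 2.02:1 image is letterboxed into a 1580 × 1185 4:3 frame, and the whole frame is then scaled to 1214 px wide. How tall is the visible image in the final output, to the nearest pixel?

Fitted into 1580×1185, the image spans the width; its height is 1580 / 2.020 ≈ 782.18 px.
Scaling 1580 → 1214 is ×0.7684, so the height becomes 782.18 × 0.7684 ≈ 600.99 px.

601 px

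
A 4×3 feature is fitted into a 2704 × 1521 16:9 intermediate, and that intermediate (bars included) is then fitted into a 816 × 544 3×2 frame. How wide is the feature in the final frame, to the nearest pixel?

612 px

4×3 in 2704×1521: fills the height, so the feature is 2028.00 × 1521.00.
The 16:9 canvas is width-limited in 816×544, giving 816.00 × 459.00; scale factor 0.3018.
Applying the same ×0.3018: 2028.00 → 612.00.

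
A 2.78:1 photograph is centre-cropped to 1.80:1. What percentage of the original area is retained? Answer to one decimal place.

Going from 2.78:1 to 1.80:1 means cutting width while keeping height.
(1.800)/(2.780) ≈ 0.647 of the area survives.

64.7%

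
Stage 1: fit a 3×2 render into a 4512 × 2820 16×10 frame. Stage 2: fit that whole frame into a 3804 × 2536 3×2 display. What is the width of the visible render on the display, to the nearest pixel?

3566 px

First fit — 3×2 into 4512×2820 spans the height: 4230.00 × 2820.00.
Second fit — the 16×10 canvas into 3804×2536 spans the width: 3804.00 × 2377.50 (×0.8431 from 4512×2820).
The render scales with it: width 4230.00 × 0.8431 ≈ 3566.25.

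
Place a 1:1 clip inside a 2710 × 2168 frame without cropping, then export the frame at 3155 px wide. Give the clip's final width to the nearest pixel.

2524 px

Fitted into 2710×2168, the clip spans the height; its width is 2168 × 1/1 ≈ 2168.00 px.
Scaling 2710 → 3155 is ×1.1642, so the width becomes 2168.00 × 1.1642 ≈ 2524.00 px.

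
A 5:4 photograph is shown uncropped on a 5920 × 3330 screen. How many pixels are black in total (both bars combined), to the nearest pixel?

5852475 pixels

5:4 is narrower than 16:9, so it spans the full height.
Content width = 3330 × 5/4 ≈ 4162.5000 px.
Leftover width: 5920 − 4162.5000 = 1757.5000 px.
Across the 3330-px span: 1757.5000 × 3330 ≈ 5852475 px.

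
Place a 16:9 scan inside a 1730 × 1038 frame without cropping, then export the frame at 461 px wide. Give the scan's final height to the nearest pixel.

In the 1730×1038 frame the scan fills the width: height = 1730 × 9/16 ≈ 973.12 px.
Scaling 1730 → 461 is ×0.2665, so the height becomes 973.12 × 0.2665 ≈ 259.31 px.

259 px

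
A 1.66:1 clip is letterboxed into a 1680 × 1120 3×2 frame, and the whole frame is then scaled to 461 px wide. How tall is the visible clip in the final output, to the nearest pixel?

278 px

At 1680×1120 the clip is width-limited, so height = 1680 / 1.660 ≈ 1012.05 px.
The frame scales by 461/1680 = 0.2744; 1012.05 × 0.2744 ≈ 277.71 px.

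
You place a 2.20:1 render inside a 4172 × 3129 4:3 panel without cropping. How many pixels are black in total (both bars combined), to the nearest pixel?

5142559 pixels

Since 2.200 > 1.333, the render is width-limited.
The render is 4172 / 2.200 ≈ 1896.3636 px tall.
Black = 3129 − 1896.3636 = 1232.6364 px.
Across the 4172-px span: 1232.6364 × 4172 ≈ 5142559 px.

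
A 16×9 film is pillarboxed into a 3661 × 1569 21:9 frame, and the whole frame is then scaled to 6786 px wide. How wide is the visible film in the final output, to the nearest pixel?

5170 px

Fitted into 3661×1569, the film spans the height; its width is 1569 × 16/9 ≈ 2789.33 px.
The frame scales by 6786/3661 = 1.8536; 2789.33 × 1.8536 ≈ 5170.29 px.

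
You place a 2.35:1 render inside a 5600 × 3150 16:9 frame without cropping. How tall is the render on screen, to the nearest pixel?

2383 px

2.35:1 is wider than 16:9, so it spans the full width.
The render is 5600 / 2.350 ≈ 2382.98 px tall.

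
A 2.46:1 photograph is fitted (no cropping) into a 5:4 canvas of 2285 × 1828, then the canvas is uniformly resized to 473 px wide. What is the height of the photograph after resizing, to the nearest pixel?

In the 2285×1828 frame the photograph fills the width: height = 2285 / 2.460 ≈ 928.86 px.
Scaling 2285 → 473 is ×0.2070, so the height becomes 928.86 × 0.2070 ≈ 192.28 px.

192 px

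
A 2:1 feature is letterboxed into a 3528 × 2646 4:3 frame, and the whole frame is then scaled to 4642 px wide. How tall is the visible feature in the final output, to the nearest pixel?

2321 px

In the 3528×2646 frame the feature fills the width: height = 3528 × 1/2 ≈ 1764.00 px.
Scaling 3528 → 4642 is ×1.3158, so the height becomes 1764.00 × 1.3158 ≈ 2321.00 px.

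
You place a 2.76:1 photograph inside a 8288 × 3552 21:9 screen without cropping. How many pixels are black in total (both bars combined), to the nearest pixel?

4550953 pixels

2.76:1 is wider than 21:9, so it spans the full width.
The photograph is 8288 / 2.760 ≈ 3002.8986 px tall.
Leftover height: 3552 − 3002.8986 = 549.1014 px.
That's 549.1014 × 8288 ≈ 4550953 black pixels.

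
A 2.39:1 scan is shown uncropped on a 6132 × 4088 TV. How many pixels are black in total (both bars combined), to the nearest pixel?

9334803 pixels

Since 2.390 > 1.500, the scan is width-limited.
The scan is 6132 / 2.390 ≈ 2565.6904 px tall.
Black = 4088 − 2565.6904 = 1522.3096 px.
That's 1522.3096 × 6132 ≈ 9334803 black pixels.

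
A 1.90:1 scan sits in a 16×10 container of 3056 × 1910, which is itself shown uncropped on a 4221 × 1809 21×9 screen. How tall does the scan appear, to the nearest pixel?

1523 px

First fit — 1.90:1 into 3056×1910 spans the width: 3056.00 × 1608.42.
The 16×10 canvas is height-limited in 4221×1809, giving 2894.40 × 1809.00; scale factor 0.9471.
The scan scales with it: height 1608.42 × 0.9471 ≈ 1523.37.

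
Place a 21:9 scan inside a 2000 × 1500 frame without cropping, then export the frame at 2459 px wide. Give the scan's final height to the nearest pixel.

1054 px

In the 2000×1500 frame the scan fills the width: height = 2000 × 9/21 ≈ 857.14 px.
Scaling 2000 → 2459 is ×1.2295, so the height becomes 857.14 × 1.2295 ≈ 1053.86 px.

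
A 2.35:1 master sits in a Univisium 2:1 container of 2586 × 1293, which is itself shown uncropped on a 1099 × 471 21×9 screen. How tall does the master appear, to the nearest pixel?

401 px

First fit — 2.35:1 into 2586×1293 spans the width: 2586.00 × 1100.43.
Univisium 2:1 in 1099×471: fills the height, so the intermediate becomes 942.00 × 471.00 — a scale of ×0.3643.
So the master's height is 1100.43 × 0.3643 ≈ 400.85.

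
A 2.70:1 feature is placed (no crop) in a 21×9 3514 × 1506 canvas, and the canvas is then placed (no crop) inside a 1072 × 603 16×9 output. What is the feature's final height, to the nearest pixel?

397 px

Inside the 3514×1506 canvas the feature is width-limited at 3514.00 × 1301.48.
21×9 in 1072×603: fills the width, so the intermediate becomes 1072.00 × 459.43 — a scale of ×0.3051.
Applying the same ×0.3051: 1301.48 → 397.04.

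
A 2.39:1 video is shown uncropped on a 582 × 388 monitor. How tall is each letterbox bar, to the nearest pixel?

Since 2.390 > 1.500, the video is width-limited.
That makes the image 243.51 px tall (582 / 2.390).
388 − 243.51 = 144.49 px of bars (72.24 each).

72 px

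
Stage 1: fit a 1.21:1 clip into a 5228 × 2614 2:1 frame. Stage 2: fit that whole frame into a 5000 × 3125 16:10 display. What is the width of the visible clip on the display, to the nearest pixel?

3025 px

Inside the 5228×2614 canvas the clip is height-limited at 3162.94 × 2614.00.
Second fit — the 2:1 canvas into 5000×3125 spans the width: 5000.00 × 2500.00 (×0.9564 from 5228×2614).
So the clip's width is 3162.94 × 0.9564 ≈ 3025.00.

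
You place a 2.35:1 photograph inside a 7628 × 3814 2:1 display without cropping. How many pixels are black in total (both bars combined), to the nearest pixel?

2.35:1 (2.350) > 2:1 (2.000), so the photograph fills the width.
Content height = 7628 / 2.350 ≈ 3245.9574 px.
Leftover height: 3814 − 3245.9574 = 568.0426 px.
Bar area = 568.0426 × 7628 ≈ 4333029 px.

4333029 pixels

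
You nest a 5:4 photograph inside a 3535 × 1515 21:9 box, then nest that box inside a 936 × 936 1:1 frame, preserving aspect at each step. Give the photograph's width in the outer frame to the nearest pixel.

Inside the 3535×1515 canvas the photograph is height-limited at 1893.75 × 1515.00.
The 21:9 canvas is width-limited in 936×936, giving 936.00 × 401.14; scale factor 0.2648.
So the photograph's width is 1893.75 × 0.2648 ≈ 501.43.

501 px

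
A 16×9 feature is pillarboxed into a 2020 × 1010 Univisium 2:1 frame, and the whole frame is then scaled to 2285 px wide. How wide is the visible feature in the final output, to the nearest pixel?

2031 px

Fitted into 2020×1010, the feature spans the height; its width is 1010 × 16/9 ≈ 1795.56 px.
Resizing to 2285 px wide multiplies everything by 1.1312: 1795.56 → 2031.11 px.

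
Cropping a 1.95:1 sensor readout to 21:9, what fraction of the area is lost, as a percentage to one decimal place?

The width stays; only height is cut (since 21:9 is wider than 1.95:1).
Fraction kept = (1.950)/(2.333) ≈ 83.57%, so 16.43% is lost.

16.4%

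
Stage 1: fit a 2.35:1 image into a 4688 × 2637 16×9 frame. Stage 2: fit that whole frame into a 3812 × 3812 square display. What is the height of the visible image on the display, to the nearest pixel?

1622 px

First fit — 2.35:1 into 4688×2637 spans the width: 4688.00 × 1994.89.
The 16×9 canvas is width-limited in 3812×3812, giving 3812.00 × 2144.25; scale factor 0.8131.
Applying the same ×0.8131: 1994.89 → 1622.13.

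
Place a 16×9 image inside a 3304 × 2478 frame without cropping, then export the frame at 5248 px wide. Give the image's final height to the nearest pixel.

In the 3304×2478 frame the image fills the width: height = 3304 × 9/16 ≈ 1858.50 px.
The frame scales by 5248/3304 = 1.5884; 1858.50 × 1.5884 ≈ 2952.00 px.

2952 px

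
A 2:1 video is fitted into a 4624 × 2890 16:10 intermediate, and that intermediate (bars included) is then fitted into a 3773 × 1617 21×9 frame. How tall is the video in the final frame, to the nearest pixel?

First fit — 2:1 into 4624×2890 spans the width: 4624.00 × 2312.00.
Second fit — the 16:10 canvas into 3773×1617 spans the height: 2587.20 × 1617.00 (×0.5595 from 4624×2890).
The video scales with it: height 2312.00 × 0.5595 ≈ 1293.60.

1294 px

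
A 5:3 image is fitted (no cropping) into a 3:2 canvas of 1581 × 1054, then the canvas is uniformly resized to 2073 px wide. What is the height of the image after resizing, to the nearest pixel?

At 1581×1054 the image is width-limited, so height = 1581 × 3/5 ≈ 948.60 px.
Scaling 1581 → 2073 is ×1.3112, so the height becomes 948.60 × 1.3112 ≈ 1243.80 px.

1244 px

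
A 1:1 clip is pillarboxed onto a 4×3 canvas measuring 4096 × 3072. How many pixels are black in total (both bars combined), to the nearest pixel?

1:1 is narrower than 4×3, so it spans the full height.
The clip is 3072 × 1/1 ≈ 3072.0000 px wide.
Black = 4096 − 3072.0000 = 1024.0000 px.
That's 1024.0000 × 3072 ≈ 3145728 black pixels.

3145728 pixels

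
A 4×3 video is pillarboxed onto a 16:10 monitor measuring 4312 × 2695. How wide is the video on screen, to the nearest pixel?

3593 px

4×3 (1.333) < 16:10 (1.600), so the video fills the height.
The video is 2695 × 4/3 ≈ 3593.33 px wide.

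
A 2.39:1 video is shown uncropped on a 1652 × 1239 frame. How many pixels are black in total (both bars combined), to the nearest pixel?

904943 pixels

Since 2.390 > 1.333, the video is width-limited.
That makes the image 691.2134 px tall (1652 / 2.390).
Black = 1239 − 691.2134 = 547.7866 px.
Bar area = 547.7866 × 1652 ≈ 904943 px.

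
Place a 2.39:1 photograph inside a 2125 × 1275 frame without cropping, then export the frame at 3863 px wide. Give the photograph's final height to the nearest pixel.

1616 px

At 2125×1275 the photograph is width-limited, so height = 2125 / 2.390 ≈ 889.12 px.
The frame scales by 3863/2125 = 1.8179; 889.12 × 1.8179 ≈ 1616.32 px.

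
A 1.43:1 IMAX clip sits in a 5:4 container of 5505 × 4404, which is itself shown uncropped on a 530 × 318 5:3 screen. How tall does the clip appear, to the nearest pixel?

278 px

1.43:1 IMAX in 5505×4404: fills the width, so the clip is 5505.00 × 3849.65.
5:4 in 530×318: fills the height, so the intermediate becomes 397.50 × 318.00 — a scale of ×0.0722.
Applying the same ×0.0722: 3849.65 → 277.97.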